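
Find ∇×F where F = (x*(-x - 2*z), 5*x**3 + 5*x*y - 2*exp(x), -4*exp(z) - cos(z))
(0, -2*x, 15*x**2 + 5*y - 2*exp(x))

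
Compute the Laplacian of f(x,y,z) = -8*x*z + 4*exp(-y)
4*exp(-y)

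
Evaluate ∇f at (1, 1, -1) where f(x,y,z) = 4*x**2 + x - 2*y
(9, -2, 0)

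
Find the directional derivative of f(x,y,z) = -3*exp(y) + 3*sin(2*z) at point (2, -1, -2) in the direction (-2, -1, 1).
sqrt(6)*(E*cos(4) + 1/2)*exp(-1)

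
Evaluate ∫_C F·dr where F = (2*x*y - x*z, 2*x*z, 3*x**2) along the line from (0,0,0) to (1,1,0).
2/3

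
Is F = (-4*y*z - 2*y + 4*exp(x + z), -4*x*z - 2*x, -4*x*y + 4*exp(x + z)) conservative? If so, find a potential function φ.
Yes, F is conservative. φ = -4*x*y*z - 2*x*y + 4*exp(x + z)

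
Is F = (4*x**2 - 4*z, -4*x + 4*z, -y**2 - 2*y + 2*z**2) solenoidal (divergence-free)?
No, ∇·F = 8*x + 4*z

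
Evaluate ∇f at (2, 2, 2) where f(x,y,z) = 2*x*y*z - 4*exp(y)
(8, 8 - 4*exp(2), 8)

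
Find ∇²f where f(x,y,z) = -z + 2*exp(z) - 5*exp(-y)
2*exp(z) - 5*exp(-y)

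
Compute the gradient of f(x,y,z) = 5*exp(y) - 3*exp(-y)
(0, 5*exp(y) + 3*exp(-y), 0)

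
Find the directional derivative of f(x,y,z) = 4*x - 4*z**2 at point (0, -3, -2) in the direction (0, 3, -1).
-8*sqrt(10)/5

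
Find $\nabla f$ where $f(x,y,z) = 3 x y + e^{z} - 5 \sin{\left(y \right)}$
(3*y, 3*x - 5*cos(y), exp(z))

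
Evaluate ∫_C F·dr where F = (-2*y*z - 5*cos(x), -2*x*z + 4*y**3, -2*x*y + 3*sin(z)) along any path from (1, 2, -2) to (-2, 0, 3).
-24 + 3*cos(2) - 3*cos(3) + 5*sin(1) + 5*sin(2)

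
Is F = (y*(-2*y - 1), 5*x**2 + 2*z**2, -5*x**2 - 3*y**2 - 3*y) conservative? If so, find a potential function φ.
No, ∇×F = (-6*y - 4*z - 3, 10*x, 10*x + 4*y + 1) ≠ 0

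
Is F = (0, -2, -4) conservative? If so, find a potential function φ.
Yes, F is conservative. φ = -2*y - 4*z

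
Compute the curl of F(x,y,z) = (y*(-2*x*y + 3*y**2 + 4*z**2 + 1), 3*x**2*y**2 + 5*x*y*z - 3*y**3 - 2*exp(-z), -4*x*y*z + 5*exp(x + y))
(-5*x*y - 4*x*z + 5*exp(x + y) - 2*exp(-z), 12*y*z - 5*exp(x + y), 6*x*y**2 + 4*x*y - 9*y**2 + 5*y*z - 4*z**2 - 1)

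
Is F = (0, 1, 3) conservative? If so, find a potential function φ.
Yes, F is conservative. φ = y + 3*z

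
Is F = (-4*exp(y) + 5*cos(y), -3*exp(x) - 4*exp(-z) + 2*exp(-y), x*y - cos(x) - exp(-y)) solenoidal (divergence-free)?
No, ∇·F = -2*exp(-y)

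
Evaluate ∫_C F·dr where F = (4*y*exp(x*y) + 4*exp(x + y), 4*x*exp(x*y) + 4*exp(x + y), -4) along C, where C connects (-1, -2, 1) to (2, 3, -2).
4*(-1 + (-exp(2) + 3 + exp(5) + exp(6))*exp(3))*exp(-3)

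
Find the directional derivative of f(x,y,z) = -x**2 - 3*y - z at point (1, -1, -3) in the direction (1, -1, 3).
-2*sqrt(11)/11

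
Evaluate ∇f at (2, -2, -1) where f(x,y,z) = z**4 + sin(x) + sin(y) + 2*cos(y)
(cos(2), cos(2) + 2*sin(2), -4)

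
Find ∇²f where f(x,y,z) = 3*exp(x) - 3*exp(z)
3*exp(x) - 3*exp(z)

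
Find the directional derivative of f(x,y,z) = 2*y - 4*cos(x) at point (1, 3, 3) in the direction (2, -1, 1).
sqrt(6)*(-1 + 4*sin(1))/3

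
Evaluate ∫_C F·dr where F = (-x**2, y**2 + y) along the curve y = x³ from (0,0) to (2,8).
200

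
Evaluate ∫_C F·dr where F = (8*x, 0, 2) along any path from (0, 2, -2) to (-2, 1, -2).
16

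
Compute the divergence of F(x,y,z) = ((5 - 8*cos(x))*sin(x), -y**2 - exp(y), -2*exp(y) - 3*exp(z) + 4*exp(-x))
-2*y - exp(y) - 3*exp(z) + 5*cos(x) - 8*cos(2*x)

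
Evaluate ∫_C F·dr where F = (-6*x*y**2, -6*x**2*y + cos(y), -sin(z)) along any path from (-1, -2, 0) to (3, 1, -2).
-16 + sqrt(2)*sin(pi/4 + 2) + sin(1)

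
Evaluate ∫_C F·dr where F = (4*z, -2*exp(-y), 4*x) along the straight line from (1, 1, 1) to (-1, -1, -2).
4 + 4*sinh(1)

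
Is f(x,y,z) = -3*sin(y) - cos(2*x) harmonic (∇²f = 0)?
No, ∇²f = 3*sin(y) + 4*cos(2*x)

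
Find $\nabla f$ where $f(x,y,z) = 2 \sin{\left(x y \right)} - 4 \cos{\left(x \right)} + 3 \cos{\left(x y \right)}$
(-3*y*sin(x*y) + 2*y*cos(x*y) + 4*sin(x), x*(-3*sin(x*y) + 2*cos(x*y)), 0)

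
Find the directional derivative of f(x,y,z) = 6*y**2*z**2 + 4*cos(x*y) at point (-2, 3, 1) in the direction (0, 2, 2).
4*sqrt(2)*(18 - sin(6))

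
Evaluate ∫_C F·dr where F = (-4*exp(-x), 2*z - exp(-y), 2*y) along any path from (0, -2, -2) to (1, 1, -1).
-14 - exp(2) + 5*exp(-1)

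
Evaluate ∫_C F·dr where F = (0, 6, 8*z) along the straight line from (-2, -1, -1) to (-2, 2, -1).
18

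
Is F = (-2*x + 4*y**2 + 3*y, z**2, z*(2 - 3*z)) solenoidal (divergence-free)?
No, ∇·F = -6*z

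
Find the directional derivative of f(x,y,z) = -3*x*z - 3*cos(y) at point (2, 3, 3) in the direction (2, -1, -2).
-2 - sin(3)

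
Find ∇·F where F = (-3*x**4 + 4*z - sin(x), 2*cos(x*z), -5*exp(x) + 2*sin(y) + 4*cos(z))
-12*x**3 - 4*sin(z) - cos(x)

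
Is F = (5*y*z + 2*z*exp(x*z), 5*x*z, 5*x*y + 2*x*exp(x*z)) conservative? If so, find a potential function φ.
Yes, F is conservative. φ = 5*x*y*z + 2*exp(x*z)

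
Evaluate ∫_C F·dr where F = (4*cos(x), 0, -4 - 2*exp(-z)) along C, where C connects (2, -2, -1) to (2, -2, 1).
-8 - 4*sinh(1)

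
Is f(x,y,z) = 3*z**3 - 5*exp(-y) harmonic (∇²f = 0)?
No, ∇²f = 18*z - 5*exp(-y)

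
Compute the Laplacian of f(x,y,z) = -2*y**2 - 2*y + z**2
-2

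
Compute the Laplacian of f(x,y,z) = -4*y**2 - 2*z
-8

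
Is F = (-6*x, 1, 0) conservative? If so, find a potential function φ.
Yes, F is conservative. φ = -3*x**2 + y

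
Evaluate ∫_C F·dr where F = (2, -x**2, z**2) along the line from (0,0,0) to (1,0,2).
14/3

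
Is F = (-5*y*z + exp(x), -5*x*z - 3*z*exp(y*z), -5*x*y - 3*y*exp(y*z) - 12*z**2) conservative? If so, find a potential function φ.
Yes, F is conservative. φ = -5*x*y*z - 4*z**3 + exp(x) - 3*exp(y*z)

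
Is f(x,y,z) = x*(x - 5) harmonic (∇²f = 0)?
No, ∇²f = 2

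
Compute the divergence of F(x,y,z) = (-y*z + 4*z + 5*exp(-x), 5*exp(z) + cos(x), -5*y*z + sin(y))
-5*y - 5*exp(-x)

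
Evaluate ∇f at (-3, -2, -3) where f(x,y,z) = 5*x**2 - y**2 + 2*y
(-30, 6, 0)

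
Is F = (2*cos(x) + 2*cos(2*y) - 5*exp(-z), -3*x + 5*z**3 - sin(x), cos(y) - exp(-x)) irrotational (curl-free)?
No, ∇×F = (-15*z**2 - sin(y), 5*exp(-z) - exp(-x), 4*sin(2*y) - cos(x) - 3)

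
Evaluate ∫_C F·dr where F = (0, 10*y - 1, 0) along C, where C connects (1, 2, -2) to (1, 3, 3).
24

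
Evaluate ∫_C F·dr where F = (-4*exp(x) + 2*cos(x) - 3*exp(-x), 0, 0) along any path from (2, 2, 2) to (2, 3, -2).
0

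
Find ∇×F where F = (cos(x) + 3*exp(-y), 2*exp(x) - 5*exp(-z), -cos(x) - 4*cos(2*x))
(-5*exp(-z), -(16*cos(x) + 1)*sin(x), 2*exp(x) + 3*exp(-y))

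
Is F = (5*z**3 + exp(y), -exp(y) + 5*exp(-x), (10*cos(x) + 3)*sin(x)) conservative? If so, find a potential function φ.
No, ∇×F = (0, 15*z**2 - 3*cos(x) - 10*cos(2*x), -exp(y) - 5*exp(-x)) ≠ 0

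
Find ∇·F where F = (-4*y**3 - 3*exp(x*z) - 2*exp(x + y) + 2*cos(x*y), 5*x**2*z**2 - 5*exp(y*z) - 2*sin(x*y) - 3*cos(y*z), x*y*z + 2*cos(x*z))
x*y - 2*x*sin(x*z) - 2*x*cos(x*y) - 2*y*sin(x*y) - 3*z*exp(x*z) - 5*z*exp(y*z) + 3*z*sin(y*z) - 2*exp(x + y)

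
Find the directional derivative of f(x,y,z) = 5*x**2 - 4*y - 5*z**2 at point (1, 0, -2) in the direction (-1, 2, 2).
22/3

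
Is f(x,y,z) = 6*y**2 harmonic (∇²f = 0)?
No, ∇²f = 12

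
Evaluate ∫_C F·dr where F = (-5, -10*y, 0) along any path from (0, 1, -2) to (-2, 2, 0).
-5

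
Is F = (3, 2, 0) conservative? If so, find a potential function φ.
Yes, F is conservative. φ = 3*x + 2*y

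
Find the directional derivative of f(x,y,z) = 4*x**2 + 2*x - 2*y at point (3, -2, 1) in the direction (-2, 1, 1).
-9*sqrt(6)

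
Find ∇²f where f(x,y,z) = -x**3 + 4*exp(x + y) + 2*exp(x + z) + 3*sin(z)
-6*x + 8*exp(x + y) + 4*exp(x + z) - 3*sin(z)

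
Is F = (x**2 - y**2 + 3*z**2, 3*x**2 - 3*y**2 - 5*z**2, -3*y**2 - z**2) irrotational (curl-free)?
No, ∇×F = (-6*y + 10*z, 6*z, 6*x + 2*y)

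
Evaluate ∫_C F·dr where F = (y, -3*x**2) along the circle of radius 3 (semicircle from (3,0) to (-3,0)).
-9*pi/2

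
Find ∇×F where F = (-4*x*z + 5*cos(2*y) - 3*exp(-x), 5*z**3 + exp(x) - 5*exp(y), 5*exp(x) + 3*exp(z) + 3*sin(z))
(-15*z**2, -4*x - 5*exp(x), exp(x) + 10*sin(2*y))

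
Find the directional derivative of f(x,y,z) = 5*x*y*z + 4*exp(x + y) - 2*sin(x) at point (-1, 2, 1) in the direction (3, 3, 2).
sqrt(22)*(-5 - 6*cos(1) + 24*E)/22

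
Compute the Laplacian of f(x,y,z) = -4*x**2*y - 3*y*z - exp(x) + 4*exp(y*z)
4*y**2*exp(y*z) - 8*y + 4*z**2*exp(y*z) - exp(x)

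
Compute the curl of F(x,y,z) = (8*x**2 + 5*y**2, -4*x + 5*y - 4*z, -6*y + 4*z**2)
(-2, 0, -10*y - 4)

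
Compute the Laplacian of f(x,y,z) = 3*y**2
6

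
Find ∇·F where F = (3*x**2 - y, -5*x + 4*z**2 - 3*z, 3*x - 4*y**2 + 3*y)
6*x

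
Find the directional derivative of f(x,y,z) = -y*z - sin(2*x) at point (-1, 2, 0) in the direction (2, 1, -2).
4/3 - 4*cos(2)/3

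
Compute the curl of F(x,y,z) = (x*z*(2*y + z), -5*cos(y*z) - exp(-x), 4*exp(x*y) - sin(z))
(4*x*exp(x*y) - 5*y*sin(y*z), 2*x*y + 2*x*z - 4*y*exp(x*y), -2*x*z + exp(-x))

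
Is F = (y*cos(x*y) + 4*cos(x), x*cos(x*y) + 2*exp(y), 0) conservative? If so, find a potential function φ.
Yes, F is conservative. φ = 2*exp(y) + 4*sin(x) + sin(x*y)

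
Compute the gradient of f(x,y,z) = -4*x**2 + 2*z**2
(-8*x, 0, 4*z)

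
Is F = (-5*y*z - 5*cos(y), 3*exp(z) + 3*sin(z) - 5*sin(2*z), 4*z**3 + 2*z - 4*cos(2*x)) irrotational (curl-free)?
No, ∇×F = (-3*exp(z) - 3*cos(z) + 10*cos(2*z), -5*y - 8*sin(2*x), 5*z - 5*sin(y))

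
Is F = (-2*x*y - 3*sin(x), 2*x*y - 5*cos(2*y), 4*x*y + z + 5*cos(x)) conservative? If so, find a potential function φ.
No, ∇×F = (4*x, -4*y + 5*sin(x), 2*x + 2*y) ≠ 0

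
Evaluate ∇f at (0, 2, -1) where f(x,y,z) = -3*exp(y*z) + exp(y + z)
(0, (3 + exp(3))*exp(-2), (-6 + exp(3))*exp(-2))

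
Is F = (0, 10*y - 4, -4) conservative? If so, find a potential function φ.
Yes, F is conservative. φ = 5*y**2 - 4*y - 4*z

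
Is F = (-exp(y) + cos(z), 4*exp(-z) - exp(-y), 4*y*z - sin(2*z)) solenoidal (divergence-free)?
No, ∇·F = 4*y - 2*cos(2*z) + exp(-y)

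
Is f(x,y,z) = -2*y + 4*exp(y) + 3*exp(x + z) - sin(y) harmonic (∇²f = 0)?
No, ∇²f = 4*exp(y) + 6*exp(x + z) + sin(y)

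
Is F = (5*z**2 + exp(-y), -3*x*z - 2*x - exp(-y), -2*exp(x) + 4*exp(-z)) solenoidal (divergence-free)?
No, ∇·F = -4*exp(-z) + exp(-y)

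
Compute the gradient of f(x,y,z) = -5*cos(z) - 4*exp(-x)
(4*exp(-x), 0, 5*sin(z))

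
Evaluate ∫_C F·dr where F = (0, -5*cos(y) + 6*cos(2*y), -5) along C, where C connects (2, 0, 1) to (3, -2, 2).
-5 - 3*sin(4) + 5*sin(2)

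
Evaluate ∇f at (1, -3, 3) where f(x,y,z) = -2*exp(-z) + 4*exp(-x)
(-4*exp(-1), 0, 2*exp(-3))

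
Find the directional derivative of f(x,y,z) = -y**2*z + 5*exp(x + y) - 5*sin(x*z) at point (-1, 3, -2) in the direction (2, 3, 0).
sqrt(13)*(20*cos(2) + 36 + 25*exp(2))/13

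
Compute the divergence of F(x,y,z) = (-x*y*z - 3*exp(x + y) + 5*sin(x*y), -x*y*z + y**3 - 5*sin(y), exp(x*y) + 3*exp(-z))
-x*z + 3*y**2 - y*z + 5*y*cos(x*y) - 3*exp(x + y) - 5*cos(y) - 3*exp(-z)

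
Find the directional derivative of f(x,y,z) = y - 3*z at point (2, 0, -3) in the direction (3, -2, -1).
sqrt(14)/14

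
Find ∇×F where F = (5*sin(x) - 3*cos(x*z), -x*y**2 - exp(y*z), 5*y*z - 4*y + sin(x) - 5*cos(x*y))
(5*x*sin(x*y) + y*exp(y*z) + 5*z - 4, 3*x*sin(x*z) - 5*y*sin(x*y) - cos(x), -y**2)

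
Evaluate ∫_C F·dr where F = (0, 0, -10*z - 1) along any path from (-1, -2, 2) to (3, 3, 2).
0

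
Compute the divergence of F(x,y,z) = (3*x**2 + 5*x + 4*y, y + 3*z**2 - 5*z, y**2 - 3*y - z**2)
6*x - 2*z + 6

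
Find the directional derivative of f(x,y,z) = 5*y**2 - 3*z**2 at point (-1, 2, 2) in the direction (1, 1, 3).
-16*sqrt(11)/11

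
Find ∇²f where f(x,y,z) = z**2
2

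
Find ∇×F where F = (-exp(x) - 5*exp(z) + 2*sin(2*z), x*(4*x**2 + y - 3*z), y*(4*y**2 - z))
(3*x + 12*y**2 - z, -5*exp(z) + 4*cos(2*z), 12*x**2 + y - 3*z)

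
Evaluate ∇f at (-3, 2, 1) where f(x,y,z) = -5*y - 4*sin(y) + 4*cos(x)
(4*sin(3), -5 - 4*cos(2), 0)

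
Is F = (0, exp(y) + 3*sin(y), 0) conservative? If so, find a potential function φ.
Yes, F is conservative. φ = exp(y) - 3*cos(y)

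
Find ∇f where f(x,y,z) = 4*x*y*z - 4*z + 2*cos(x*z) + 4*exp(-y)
(2*z*(2*y - sin(x*z)), 4*x*z - 4*exp(-y), 4*x*y - 2*x*sin(x*z) - 4)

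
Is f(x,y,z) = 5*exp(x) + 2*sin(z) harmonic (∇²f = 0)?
No, ∇²f = 5*exp(x) - 2*sin(z)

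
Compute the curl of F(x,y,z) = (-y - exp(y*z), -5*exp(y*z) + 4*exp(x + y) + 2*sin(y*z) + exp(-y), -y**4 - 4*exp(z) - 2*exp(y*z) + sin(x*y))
(x*cos(x*y) - 4*y**3 + 5*y*exp(y*z) - 2*y*cos(y*z) - 2*z*exp(y*z), -y*(exp(y*z) + cos(x*y)), z*exp(y*z) + 4*exp(x + y) + 1)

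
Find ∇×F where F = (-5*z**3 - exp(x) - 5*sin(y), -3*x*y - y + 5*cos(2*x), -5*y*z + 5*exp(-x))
(-5*z, -15*z**2 + 5*exp(-x), -3*y - 10*sin(2*x) + 5*cos(y))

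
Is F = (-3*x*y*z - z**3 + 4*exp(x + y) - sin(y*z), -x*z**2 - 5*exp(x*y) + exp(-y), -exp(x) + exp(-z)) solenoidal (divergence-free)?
No, ∇·F = -5*x*exp(x*y) - 3*y*z + 4*exp(x + y) - exp(-z) - exp(-y)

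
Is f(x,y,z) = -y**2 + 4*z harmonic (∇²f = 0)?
No, ∇²f = -2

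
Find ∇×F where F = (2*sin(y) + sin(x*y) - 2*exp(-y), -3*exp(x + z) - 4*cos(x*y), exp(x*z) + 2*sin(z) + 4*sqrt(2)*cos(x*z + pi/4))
(3*exp(x + z), z*(-exp(x*z) + 4*sqrt(2)*sin(x*z + pi/4)), -x*cos(x*y) + 4*y*sin(x*y) - 3*exp(x + z) - 2*cos(y) - 2*exp(-y))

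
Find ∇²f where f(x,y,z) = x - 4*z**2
-8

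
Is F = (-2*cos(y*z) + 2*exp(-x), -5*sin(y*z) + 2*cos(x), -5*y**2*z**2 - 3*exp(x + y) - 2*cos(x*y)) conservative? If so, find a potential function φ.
No, ∇×F = (2*x*sin(x*y) - 10*y*z**2 + 5*y*cos(y*z) - 3*exp(x + y), -2*y*sin(x*y) + 2*y*sin(y*z) + 3*exp(x + y), -2*z*sin(y*z) - 2*sin(x)) ≠ 0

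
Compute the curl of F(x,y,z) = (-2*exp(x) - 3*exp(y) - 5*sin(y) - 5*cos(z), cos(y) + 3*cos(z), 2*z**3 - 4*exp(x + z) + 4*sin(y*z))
(4*z*cos(y*z) + 3*sin(z), 4*exp(x + z) + 5*sin(z), 3*exp(y) + 5*cos(y))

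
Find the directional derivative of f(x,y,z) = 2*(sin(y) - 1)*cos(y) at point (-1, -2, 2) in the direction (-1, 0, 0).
0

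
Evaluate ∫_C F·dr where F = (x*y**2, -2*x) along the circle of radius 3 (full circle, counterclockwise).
-18*pi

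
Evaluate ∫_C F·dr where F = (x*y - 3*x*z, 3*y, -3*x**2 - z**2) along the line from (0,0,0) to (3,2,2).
-80/3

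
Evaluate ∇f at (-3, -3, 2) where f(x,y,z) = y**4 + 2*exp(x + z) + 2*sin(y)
(2*exp(-1), -108 + 2*cos(3), 2*exp(-1))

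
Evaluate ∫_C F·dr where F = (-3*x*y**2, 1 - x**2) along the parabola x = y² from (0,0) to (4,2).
-342/5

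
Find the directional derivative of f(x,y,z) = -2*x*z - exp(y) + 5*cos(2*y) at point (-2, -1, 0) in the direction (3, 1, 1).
sqrt(11)*(-1 + 4*E + 10*E*sin(2))*exp(-1)/11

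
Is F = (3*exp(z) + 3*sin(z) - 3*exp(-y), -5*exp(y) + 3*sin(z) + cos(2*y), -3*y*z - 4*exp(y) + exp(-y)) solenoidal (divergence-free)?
No, ∇·F = -3*y - 5*exp(y) - 2*sin(2*y)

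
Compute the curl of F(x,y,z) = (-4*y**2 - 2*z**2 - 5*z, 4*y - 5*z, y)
(6, -4*z - 5, 8*y)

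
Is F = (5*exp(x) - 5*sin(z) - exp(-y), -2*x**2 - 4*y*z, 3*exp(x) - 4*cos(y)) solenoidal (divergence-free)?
No, ∇·F = -4*z + 5*exp(x)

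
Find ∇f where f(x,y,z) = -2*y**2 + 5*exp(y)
(0, -4*y + 5*exp(y), 0)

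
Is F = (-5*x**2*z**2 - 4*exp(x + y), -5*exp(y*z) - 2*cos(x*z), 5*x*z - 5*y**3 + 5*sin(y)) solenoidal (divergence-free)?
No, ∇·F = -10*x*z**2 + 5*x - 5*z*exp(y*z) - 4*exp(x + y)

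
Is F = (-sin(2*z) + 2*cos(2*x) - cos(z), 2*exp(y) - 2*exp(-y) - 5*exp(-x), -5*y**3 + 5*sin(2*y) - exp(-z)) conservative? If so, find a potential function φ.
No, ∇×F = (-15*y**2 + 10*cos(2*y), sin(z) - 2*cos(2*z), 5*exp(-x)) ≠ 0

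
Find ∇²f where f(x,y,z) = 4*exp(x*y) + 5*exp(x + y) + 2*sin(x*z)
4*x**2*exp(x*y) - 2*x**2*sin(x*z) + 4*y**2*exp(x*y) - 2*z**2*sin(x*z) + 10*exp(x + y)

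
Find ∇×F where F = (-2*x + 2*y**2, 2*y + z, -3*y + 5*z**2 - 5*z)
(-4, 0, -4*y)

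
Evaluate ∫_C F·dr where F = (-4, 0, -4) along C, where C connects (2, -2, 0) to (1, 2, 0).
4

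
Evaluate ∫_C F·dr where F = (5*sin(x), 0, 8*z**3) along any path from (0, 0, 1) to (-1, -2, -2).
35 - 5*cos(1)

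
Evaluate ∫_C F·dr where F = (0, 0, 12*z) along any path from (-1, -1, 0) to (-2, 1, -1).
6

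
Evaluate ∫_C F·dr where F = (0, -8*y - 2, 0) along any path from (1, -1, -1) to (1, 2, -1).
-18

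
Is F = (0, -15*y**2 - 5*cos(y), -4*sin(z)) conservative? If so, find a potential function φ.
Yes, F is conservative. φ = -5*y**3 - 5*sin(y) + 4*cos(z)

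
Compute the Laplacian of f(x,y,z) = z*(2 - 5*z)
-10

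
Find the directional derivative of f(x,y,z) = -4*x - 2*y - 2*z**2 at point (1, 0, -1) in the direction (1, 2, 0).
-8*sqrt(5)/5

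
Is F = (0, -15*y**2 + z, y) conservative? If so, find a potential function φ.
Yes, F is conservative. φ = y*(-5*y**2 + z)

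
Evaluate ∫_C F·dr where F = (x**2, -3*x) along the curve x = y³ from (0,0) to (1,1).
-5/12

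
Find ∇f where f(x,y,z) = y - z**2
(0, 1, -2*z)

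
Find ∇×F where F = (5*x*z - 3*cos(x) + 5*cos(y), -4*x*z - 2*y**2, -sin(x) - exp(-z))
(4*x, 5*x + cos(x), -4*z + 5*sin(y))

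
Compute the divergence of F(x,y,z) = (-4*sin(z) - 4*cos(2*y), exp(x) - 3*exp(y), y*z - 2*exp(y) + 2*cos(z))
y - 3*exp(y) - 2*sin(z)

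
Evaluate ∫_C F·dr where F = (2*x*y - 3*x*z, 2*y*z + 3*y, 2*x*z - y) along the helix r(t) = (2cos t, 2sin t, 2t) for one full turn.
-20*pi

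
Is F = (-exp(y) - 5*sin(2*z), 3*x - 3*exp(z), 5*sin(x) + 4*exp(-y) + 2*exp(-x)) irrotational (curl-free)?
No, ∇×F = (3*exp(z) - 4*exp(-y), -5*cos(x) - 10*cos(2*z) + 2*exp(-x), exp(y) + 3)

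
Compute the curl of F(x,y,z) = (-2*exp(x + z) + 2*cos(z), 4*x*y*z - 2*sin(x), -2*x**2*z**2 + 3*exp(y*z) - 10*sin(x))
(-4*x*y + 3*z*exp(y*z), 4*x*z**2 - 2*exp(x + z) - 2*sin(z) + 10*cos(x), 4*y*z - 2*cos(x))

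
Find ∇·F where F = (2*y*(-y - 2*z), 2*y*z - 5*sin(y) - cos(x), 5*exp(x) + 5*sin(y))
2*z - 5*cos(y)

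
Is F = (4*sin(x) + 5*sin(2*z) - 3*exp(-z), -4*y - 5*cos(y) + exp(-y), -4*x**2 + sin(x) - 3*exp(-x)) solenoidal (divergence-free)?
No, ∇·F = 5*sin(y) + 4*cos(x) - 4 - exp(-y)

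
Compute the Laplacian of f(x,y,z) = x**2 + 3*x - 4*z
2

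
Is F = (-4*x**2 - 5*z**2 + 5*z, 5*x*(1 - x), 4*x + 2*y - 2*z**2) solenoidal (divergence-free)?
No, ∇·F = -8*x - 4*z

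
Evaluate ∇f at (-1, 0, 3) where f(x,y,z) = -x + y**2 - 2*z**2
(-1, 0, -12)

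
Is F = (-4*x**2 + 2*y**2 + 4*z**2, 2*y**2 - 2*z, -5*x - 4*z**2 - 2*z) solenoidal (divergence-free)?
No, ∇·F = -8*x + 4*y - 8*z - 2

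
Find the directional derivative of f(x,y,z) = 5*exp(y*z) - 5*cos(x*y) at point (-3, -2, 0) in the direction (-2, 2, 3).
-10*sqrt(17)*(sin(6) + 3)/17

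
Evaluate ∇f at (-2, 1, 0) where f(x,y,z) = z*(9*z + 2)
(0, 0, 2)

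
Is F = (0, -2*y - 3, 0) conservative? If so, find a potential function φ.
Yes, F is conservative. φ = y*(-y - 3)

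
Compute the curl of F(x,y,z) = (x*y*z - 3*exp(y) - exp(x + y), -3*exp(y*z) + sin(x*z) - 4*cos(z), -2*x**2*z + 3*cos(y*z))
(-x*cos(x*z) + 3*y*exp(y*z) - 3*z*sin(y*z) - 4*sin(z), x*(y + 4*z), -x*z + z*cos(x*z) + 3*exp(y) + exp(x + y))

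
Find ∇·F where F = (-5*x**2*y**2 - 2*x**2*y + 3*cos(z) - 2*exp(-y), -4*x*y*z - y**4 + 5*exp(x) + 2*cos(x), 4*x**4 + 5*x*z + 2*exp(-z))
-10*x*y**2 - 4*x*y - 4*x*z + 5*x - 4*y**3 - 2*exp(-z)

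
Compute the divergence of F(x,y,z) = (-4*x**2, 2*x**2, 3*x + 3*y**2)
-8*x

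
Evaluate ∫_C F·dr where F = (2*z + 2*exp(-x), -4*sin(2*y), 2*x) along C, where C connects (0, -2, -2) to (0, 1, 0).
2*cos(2) - 2*cos(4)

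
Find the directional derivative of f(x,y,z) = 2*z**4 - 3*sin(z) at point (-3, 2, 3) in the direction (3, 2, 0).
0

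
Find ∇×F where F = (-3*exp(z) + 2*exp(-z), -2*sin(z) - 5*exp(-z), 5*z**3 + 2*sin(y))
(2*cos(y) + 2*cos(z) - 5*exp(-z), -sinh(z) - 5*cosh(z), 0)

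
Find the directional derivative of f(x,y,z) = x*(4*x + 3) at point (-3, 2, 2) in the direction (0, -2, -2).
0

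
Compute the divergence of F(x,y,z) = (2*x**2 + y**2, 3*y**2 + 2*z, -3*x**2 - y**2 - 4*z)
4*x + 6*y - 4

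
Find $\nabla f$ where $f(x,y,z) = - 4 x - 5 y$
(-4, -5, 0)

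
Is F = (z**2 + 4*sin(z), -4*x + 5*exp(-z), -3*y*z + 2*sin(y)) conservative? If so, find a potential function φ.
No, ∇×F = (-3*z + 2*cos(y) + 5*exp(-z), 2*z + 4*cos(z), -4) ≠ 0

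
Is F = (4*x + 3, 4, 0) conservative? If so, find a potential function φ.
Yes, F is conservative. φ = 2*x**2 + 3*x + 4*y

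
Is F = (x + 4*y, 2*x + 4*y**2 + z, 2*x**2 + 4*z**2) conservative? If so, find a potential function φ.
No, ∇×F = (-1, -4*x, -2) ≠ 0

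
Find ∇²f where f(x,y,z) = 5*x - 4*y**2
-8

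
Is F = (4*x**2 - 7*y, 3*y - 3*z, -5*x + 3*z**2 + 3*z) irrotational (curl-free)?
No, ∇×F = (3, 5, 7)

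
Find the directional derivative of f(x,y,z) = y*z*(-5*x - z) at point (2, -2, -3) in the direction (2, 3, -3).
-21*sqrt(22)/22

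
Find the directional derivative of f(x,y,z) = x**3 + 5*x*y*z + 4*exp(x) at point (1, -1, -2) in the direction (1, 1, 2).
sqrt(6)*(-7 + 4*E)/6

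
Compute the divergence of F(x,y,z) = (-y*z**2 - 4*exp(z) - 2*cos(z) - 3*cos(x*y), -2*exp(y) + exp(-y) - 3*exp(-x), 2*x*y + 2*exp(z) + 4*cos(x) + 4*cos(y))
3*y*sin(x*y) - 2*exp(y) + 2*exp(z) - exp(-y)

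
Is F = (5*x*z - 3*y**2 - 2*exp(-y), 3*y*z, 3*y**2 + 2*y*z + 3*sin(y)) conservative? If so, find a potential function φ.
No, ∇×F = (3*y + 2*z + 3*cos(y), 5*x, 6*y - 2*exp(-y)) ≠ 0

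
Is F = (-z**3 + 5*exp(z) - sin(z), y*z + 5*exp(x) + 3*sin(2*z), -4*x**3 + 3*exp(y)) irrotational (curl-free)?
No, ∇×F = (-y + 3*exp(y) - 6*cos(2*z), 12*x**2 - 3*z**2 + 5*exp(z) - cos(z), 5*exp(x))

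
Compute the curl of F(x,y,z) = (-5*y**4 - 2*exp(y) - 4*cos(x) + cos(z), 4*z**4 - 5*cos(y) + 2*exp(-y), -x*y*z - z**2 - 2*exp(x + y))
(-x*z - 16*z**3 - 2*exp(x + y), y*z + 2*exp(x + y) - sin(z), 20*y**3 + 2*exp(y))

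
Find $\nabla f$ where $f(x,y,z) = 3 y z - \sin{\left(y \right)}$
(0, 3*z - cos(y), 3*y)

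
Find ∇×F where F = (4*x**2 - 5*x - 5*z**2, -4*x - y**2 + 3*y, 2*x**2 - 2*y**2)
(-4*y, -4*x - 10*z, -4)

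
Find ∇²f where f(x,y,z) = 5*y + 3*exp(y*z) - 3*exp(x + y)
3*y**2*exp(y*z) + 3*z**2*exp(y*z) - 6*exp(x + y)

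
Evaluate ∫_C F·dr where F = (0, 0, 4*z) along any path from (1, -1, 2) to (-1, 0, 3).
10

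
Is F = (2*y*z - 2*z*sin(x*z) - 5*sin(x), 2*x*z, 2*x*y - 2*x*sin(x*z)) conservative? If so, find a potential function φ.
Yes, F is conservative. φ = 2*x*y*z + 5*cos(x) + 2*cos(x*z)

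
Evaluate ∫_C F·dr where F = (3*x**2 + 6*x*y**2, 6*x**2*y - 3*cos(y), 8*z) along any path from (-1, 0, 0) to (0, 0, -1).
5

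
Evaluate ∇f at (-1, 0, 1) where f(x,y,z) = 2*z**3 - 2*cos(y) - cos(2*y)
(0, 0, 6)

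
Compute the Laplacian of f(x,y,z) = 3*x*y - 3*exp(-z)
-3*exp(-z)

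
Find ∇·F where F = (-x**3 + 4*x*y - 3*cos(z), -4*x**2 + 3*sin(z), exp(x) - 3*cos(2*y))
-3*x**2 + 4*y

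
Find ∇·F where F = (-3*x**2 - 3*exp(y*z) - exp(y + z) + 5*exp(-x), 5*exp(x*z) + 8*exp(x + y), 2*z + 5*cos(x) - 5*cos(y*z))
-6*x + 5*y*sin(y*z) + 8*exp(x + y) + 2 - 5*exp(-x)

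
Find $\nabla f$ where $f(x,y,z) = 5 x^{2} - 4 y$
(10*x, -4, 0)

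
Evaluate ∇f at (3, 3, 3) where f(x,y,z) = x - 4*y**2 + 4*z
(1, -24, 4)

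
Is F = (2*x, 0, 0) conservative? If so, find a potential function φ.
Yes, F is conservative. φ = x**2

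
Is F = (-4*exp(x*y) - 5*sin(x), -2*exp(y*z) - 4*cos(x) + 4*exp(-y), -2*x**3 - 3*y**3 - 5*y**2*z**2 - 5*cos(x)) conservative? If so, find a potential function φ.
No, ∇×F = (y*(-9*y - 10*z**2 + 2*exp(y*z)), 6*x**2 - 5*sin(x), 4*x*exp(x*y) + 4*sin(x)) ≠ 0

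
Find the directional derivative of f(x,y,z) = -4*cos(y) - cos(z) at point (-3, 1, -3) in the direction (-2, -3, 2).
-2*sqrt(17)*(sin(3) + 6*sin(1))/17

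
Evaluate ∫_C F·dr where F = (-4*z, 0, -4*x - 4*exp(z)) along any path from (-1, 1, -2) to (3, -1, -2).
32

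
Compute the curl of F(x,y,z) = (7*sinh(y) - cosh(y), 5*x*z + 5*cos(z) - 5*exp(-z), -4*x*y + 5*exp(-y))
(-9*x + 5*sin(z) - 5*exp(-z) - 5*exp(-y), 4*y, 5*z + sinh(y) - 7*cosh(y))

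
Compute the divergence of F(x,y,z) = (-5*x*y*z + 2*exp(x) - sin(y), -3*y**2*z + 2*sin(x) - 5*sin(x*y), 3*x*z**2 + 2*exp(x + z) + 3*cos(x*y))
6*x*z - 5*x*cos(x*y) - 11*y*z + 2*exp(x) + 2*exp(x + z)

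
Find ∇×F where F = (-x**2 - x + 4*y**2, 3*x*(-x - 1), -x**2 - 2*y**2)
(-4*y, 2*x, -6*x - 8*y - 3)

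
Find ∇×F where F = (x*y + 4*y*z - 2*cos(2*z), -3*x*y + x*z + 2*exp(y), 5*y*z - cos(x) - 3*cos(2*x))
(-x + 5*z, 4*y - sin(x) - 6*sin(2*x) + 4*sin(2*z), -x - 3*y - 3*z)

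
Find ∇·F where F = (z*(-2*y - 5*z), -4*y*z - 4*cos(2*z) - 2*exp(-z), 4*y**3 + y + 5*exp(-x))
-4*z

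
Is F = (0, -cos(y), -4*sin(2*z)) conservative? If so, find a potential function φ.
Yes, F is conservative. φ = -sin(y) + 2*cos(2*z)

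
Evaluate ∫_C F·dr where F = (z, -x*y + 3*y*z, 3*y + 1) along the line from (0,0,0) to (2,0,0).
0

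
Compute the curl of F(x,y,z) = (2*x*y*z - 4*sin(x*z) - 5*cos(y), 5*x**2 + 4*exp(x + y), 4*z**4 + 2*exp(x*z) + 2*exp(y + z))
(2*exp(y + z), 2*x*y - 4*x*cos(x*z) - 2*z*exp(x*z), -2*x*z + 10*x + 4*exp(x + y) - 5*sin(y))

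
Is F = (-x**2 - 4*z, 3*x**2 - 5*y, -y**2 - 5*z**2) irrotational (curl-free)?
No, ∇×F = (-2*y, -4, 6*x)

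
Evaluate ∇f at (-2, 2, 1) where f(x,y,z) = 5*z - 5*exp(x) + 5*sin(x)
(5*cos(2) - 5*exp(-2), 0, 5)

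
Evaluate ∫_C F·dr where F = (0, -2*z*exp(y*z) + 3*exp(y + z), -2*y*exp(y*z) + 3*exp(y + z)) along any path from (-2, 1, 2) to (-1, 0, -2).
-3*exp(3) - 2 + 3*exp(-2) + 2*exp(2)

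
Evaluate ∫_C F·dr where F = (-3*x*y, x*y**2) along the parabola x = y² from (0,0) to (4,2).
-32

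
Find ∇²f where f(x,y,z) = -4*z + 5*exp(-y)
5*exp(-y)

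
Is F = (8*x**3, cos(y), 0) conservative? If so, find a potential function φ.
Yes, F is conservative. φ = 2*x**4 + sin(y)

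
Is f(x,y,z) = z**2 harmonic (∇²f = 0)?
No, ∇²f = 2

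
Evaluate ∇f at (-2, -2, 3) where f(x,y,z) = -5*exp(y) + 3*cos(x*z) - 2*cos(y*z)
(9*sin(6), -5*exp(-2) - 6*sin(6), -2*sin(6))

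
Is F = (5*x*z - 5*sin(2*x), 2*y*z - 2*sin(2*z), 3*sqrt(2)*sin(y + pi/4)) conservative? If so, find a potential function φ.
No, ∇×F = (-2*y + 4*cos(2*z) + 3*sqrt(2)*cos(y + pi/4), 5*x, 0) ≠ 0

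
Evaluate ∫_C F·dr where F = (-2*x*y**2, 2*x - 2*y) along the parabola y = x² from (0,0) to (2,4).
-80/3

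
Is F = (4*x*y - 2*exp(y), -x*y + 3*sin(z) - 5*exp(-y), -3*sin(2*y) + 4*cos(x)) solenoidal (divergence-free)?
No, ∇·F = -x + 4*y + 5*exp(-y)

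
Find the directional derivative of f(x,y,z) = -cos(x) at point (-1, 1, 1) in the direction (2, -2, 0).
-sqrt(2)*sin(1)/2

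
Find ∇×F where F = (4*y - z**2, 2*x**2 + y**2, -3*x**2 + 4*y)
(4, 6*x - 2*z, 4*x - 4)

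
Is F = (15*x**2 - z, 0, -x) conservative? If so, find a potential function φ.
Yes, F is conservative. φ = x*(5*x**2 - z)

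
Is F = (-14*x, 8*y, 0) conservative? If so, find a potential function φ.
Yes, F is conservative. φ = -7*x**2 + 4*y**2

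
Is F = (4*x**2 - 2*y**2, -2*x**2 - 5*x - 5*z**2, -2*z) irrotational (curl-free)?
No, ∇×F = (10*z, 0, -4*x + 4*y - 5)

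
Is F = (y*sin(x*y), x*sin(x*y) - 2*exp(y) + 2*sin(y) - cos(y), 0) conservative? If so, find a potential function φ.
Yes, F is conservative. φ = -2*exp(y) - sin(y) - 2*cos(y) - cos(x*y)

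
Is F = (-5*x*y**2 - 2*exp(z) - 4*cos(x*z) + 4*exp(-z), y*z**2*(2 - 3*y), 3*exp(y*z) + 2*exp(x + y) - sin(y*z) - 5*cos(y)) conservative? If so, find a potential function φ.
No, ∇×F = (2*y*z*(3*y - 2) + 3*z*exp(y*z) - z*cos(y*z) + 2*exp(x + y) + 5*sin(y), 2*((2*x*sin(x*z) - exp(z) - exp(x + y))*exp(z) - 2)*exp(-z), 10*x*y) ≠ 0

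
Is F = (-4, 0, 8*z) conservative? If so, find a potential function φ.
Yes, F is conservative. φ = -4*x + 4*z**2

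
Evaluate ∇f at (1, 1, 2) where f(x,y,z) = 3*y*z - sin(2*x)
(-2*cos(2), 6, 3)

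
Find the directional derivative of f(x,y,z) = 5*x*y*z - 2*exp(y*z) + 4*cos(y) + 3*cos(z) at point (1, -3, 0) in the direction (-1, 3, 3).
3*sqrt(19)*(-9 + 4*sin(3))/19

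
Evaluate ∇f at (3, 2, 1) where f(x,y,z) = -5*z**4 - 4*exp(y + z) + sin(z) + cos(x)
(-sin(3), -4*exp(3), -4*exp(3) - 20 + cos(1))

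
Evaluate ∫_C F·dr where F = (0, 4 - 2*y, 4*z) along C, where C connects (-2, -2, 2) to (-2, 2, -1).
10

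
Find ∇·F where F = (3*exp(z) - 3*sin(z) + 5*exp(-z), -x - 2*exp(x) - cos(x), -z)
-1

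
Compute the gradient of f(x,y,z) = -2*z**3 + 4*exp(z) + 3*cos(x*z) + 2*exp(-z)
(-3*z*sin(x*z), 0, -3*x*sin(x*z) - 6*z**2 + 4*exp(z) - 2*exp(-z))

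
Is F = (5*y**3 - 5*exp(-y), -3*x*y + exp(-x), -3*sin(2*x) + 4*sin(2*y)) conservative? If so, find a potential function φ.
No, ∇×F = (8*cos(2*y), 6*cos(2*x), -15*y**2 - 3*y - 5*exp(-y) - exp(-x)) ≠ 0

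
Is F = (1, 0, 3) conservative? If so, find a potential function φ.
Yes, F is conservative. φ = x + 3*z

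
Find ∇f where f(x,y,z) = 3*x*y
(3*y, 3*x, 0)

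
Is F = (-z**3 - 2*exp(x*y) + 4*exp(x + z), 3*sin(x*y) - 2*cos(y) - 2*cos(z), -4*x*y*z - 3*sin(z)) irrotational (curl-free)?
No, ∇×F = (-4*x*z - 2*sin(z), 4*y*z - 3*z**2 + 4*exp(x + z), 2*x*exp(x*y) + 3*y*cos(x*y))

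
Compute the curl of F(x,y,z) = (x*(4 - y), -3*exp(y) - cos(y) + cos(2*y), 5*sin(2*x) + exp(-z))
(0, -10*cos(2*x), x)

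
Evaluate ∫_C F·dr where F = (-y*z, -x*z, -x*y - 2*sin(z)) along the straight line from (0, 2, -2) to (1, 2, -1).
-2*cos(2) + 2*cos(1) + 2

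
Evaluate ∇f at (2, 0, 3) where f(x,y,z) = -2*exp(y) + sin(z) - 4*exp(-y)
(0, 2, cos(3))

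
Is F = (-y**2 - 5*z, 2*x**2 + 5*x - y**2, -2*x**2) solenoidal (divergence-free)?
No, ∇·F = -2*y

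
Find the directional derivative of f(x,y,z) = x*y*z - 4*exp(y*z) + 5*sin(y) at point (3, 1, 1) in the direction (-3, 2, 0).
sqrt(13)*(-8*E + 3 + 10*cos(1))/13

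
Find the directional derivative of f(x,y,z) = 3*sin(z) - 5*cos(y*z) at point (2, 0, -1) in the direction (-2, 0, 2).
3*sqrt(2)*cos(1)/2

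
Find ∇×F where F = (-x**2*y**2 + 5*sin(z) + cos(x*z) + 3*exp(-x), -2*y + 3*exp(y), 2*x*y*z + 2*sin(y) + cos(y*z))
(2*x*z - z*sin(y*z) + 2*cos(y), -x*sin(x*z) - 2*y*z + 5*cos(z), 2*x**2*y)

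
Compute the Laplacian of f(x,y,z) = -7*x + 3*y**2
6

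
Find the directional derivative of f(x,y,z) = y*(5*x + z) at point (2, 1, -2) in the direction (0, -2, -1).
-17*sqrt(5)/5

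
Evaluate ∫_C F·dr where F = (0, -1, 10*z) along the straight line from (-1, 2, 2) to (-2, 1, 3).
26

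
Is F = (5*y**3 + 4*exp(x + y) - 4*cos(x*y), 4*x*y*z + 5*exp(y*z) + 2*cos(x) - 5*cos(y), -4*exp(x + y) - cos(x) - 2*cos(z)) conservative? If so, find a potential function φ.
No, ∇×F = (-4*x*y - 5*y*exp(y*z) - 4*exp(x + y), 4*exp(x + y) - sin(x), -4*x*sin(x*y) - 15*y**2 + 4*y*z - 4*exp(x + y) - 2*sin(x)) ≠ 0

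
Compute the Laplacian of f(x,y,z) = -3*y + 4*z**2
8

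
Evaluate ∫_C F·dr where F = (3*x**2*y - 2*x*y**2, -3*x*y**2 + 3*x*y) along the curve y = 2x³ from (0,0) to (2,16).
-241728/35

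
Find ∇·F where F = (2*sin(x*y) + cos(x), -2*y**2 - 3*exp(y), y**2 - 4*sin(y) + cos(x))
2*y*cos(x*y) - 4*y - 3*exp(y) - sin(x)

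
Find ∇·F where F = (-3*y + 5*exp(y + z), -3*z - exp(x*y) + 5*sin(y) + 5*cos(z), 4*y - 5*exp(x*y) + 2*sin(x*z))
-x*exp(x*y) + 2*x*cos(x*z) + 5*cos(y)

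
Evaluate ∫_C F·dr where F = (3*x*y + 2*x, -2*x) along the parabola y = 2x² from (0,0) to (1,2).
-1/6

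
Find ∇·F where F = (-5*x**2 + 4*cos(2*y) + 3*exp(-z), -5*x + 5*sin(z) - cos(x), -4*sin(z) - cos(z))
-10*x + sin(z) - 4*cos(z)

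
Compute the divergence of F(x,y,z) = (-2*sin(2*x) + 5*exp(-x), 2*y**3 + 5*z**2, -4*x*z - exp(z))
-4*x + 6*y**2 - exp(z) - 4*cos(2*x) - 5*exp(-x)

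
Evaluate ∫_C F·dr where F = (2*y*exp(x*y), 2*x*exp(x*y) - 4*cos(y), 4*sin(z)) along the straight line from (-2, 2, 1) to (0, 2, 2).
-2*exp(-4) - 4*cos(2) + 2 + 4*cos(1)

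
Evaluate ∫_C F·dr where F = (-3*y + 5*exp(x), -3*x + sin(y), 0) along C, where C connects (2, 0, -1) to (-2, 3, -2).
-10*sinh(2) - cos(3) + 19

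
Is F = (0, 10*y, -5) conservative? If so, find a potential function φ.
Yes, F is conservative. φ = 5*y**2 - 5*z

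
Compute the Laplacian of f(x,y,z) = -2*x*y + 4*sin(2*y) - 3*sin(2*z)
-16*sin(2*y) + 12*sin(2*z)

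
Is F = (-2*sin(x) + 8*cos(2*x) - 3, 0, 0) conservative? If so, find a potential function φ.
Yes, F is conservative. φ = -3*x + 4*sin(2*x) + 2*cos(x)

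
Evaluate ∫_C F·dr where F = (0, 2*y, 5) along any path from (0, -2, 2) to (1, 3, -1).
-10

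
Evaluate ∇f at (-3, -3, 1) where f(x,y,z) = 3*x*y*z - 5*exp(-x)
(-9 + 5*exp(3), -9, 27)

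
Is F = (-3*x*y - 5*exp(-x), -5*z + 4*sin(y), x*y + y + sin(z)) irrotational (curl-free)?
No, ∇×F = (x + 6, -y, 3*x)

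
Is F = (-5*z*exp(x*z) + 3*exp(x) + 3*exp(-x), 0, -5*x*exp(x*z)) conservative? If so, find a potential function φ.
Yes, F is conservative. φ = 3*exp(x) - 5*exp(x*z) - 3*exp(-x)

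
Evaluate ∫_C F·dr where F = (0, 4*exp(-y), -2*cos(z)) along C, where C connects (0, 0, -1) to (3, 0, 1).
-4*sin(1)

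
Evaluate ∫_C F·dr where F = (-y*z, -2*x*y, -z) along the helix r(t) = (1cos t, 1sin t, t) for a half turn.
-pi**2/4 - 4/3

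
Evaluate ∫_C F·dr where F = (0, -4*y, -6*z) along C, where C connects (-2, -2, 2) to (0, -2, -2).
0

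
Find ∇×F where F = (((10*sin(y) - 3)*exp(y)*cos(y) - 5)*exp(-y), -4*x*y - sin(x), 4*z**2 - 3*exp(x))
(0, 3*exp(x), -4*y + 20*sin(y)**2 - 3*sin(y) - cos(x) - 10 - 5*exp(-y))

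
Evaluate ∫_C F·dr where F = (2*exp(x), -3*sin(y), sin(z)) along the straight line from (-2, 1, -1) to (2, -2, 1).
-3*cos(1) + 3*cos(2) + 4*sinh(2)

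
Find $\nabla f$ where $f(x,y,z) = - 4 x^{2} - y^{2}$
(-8*x, -2*y, 0)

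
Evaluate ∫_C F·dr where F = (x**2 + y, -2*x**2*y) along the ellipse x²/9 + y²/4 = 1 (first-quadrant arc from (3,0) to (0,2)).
-27 - 3*pi/2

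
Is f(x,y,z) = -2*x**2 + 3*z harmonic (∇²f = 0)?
No, ∇²f = -4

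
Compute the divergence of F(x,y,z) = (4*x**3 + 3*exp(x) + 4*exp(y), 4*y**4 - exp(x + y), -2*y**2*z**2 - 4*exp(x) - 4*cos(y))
12*x**2 + 16*y**3 - 4*y**2*z + 3*exp(x) - exp(x + y)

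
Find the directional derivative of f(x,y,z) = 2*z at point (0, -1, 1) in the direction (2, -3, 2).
4*sqrt(17)/17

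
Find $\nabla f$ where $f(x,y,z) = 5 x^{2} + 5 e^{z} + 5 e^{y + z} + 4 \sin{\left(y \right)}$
(10*x, 5*exp(y + z) + 4*cos(y), 5*exp(z) + 5*exp(y + z))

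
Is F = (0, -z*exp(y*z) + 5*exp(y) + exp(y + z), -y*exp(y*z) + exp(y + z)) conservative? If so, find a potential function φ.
Yes, F is conservative. φ = 5*exp(y) - exp(y*z) + exp(y + z)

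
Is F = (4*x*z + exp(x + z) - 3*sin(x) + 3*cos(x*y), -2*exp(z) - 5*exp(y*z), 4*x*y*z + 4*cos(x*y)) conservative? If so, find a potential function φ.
No, ∇×F = (4*x*z - 4*x*sin(x*y) + 5*y*exp(y*z) + 2*exp(z), 4*x - 4*y*z + 4*y*sin(x*y) + exp(x + z), 3*x*sin(x*y)) ≠ 0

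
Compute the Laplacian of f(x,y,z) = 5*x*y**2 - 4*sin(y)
10*x + 4*sin(y)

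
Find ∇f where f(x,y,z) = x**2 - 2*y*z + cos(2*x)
(2*x - 2*sin(2*x), -2*z, -2*y)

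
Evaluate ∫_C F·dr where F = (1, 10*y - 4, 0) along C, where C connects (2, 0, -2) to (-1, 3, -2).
30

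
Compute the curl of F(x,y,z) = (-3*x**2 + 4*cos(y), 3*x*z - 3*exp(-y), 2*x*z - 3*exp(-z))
(-3*x, -2*z, 3*z + 4*sin(y))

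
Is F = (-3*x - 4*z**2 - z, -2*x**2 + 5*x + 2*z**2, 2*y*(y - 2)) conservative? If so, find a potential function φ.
No, ∇×F = (4*y - 4*z - 4, -8*z - 1, 5 - 4*x) ≠ 0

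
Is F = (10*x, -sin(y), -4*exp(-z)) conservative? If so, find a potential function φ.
Yes, F is conservative. φ = 5*x**2 + cos(y) + 4*exp(-z)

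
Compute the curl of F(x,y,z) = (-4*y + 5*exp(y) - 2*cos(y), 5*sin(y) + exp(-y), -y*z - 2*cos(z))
(-z, 0, -5*exp(y) - 2*sin(y) + 4)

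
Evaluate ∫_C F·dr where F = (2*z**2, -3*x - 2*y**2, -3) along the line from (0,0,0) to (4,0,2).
14/3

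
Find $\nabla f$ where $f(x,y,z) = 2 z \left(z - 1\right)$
(0, 0, 4*z - 2)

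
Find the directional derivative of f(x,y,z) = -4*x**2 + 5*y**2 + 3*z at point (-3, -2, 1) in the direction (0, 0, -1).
-3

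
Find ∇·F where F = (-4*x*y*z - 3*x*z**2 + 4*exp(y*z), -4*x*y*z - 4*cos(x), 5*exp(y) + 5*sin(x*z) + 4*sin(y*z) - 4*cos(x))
-4*x*z + 5*x*cos(x*z) - 4*y*z + 4*y*cos(y*z) - 3*z**2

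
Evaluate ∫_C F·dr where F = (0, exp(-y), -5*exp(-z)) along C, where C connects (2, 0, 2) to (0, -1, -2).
-cosh(1) - sinh(1) + 1 + 10*sinh(2)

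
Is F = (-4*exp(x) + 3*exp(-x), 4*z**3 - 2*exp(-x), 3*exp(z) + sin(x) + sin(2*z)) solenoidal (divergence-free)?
No, ∇·F = -4*exp(x) + 3*exp(z) + 2*cos(2*z) - 3*exp(-x)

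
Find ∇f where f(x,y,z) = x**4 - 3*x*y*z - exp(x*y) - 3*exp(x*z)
(4*x**3 - 3*y*z - y*exp(x*y) - 3*z*exp(x*z), x*(-3*z - exp(x*y)), 3*x*(-y - exp(x*z)))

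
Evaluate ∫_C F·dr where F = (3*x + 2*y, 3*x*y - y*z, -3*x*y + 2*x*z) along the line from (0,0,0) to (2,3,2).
52/3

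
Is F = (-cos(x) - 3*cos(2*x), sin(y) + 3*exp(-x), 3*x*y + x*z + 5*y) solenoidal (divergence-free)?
No, ∇·F = x + sin(x) + 6*sin(2*x) + cos(y)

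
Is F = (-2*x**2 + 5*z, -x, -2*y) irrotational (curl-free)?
No, ∇×F = (-2, 5, -1)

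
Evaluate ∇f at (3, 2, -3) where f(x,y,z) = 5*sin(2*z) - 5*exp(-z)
(0, 0, 10*cos(6) + 5*exp(3))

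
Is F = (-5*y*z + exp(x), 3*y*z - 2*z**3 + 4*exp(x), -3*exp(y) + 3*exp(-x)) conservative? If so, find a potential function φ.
No, ∇×F = (-3*y + 6*z**2 - 3*exp(y), -5*y + 3*exp(-x), 5*z + 4*exp(x)) ≠ 0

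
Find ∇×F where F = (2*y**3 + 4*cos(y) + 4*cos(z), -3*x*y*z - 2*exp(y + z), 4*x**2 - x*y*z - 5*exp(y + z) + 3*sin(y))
(3*x*y - x*z - 3*exp(y + z) + 3*cos(y), -8*x + y*z - 4*sin(z), -6*y**2 - 3*y*z + 4*sin(y))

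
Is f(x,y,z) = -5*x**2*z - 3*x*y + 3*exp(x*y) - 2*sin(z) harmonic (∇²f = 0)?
No, ∇²f = 3*x**2*exp(x*y) + 3*y**2*exp(x*y) - 10*z + 2*sin(z)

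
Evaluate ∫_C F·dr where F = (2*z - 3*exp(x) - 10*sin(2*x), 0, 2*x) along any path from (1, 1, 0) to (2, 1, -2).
-3*exp(2) - 8 + 5*cos(4) - 5*cos(2) + 3*E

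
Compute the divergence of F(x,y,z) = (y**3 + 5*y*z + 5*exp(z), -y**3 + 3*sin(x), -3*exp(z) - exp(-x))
-3*y**2 - 3*exp(z)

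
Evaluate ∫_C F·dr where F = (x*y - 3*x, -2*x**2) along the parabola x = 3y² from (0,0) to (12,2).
-216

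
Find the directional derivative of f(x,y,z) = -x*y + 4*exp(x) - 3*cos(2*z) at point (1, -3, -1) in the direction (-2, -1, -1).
sqrt(6)*(-8*E - 5 + 6*sin(2))/6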